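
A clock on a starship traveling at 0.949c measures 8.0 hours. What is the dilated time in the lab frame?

Proper time Δt₀ = 8.0 hours
γ = 1/√(1 - 0.949²) = 3.1718
Δt = γΔt₀ = 3.1718 × 8.0 = 25.37 hours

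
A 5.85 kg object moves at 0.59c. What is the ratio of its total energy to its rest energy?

E = γmc², E₀ = mc²
E/E₀ = γ = 1/√(1 - 0.59²) = 1.239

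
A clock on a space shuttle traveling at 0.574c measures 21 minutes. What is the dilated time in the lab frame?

Proper time Δt₀ = 21 minutes
γ = 1/√(1 - 0.574²) = 1.2212
Δt = γΔt₀ = 1.2212 × 21 = 25.65 minutes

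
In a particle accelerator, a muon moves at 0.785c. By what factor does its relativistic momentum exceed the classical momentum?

p_rel = γmv, p_class = mv
Ratio = γ = 1/√(1 - 0.785²)
= 1/√(0.383775) = 1.614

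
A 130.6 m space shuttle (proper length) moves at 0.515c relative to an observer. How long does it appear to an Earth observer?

Proper length L₀ = 130.6 m
γ = 1/√(1 - 0.515²) = 1.167
L = L₀/γ = 130.6/1.167 = 111.9 m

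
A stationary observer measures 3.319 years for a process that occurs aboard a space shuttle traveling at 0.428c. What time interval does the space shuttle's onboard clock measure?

Dilated time Δt = 3.319 years
γ = 1/√(1 - 0.428²) = 1.1065
Δt₀ = Δt/γ = 3.319/1.1065 = 3.000 years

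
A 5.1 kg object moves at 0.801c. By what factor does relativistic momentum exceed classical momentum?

p_rel = γmv, p_class = mv
Ratio = γ = 1/√(1 - 0.801²) = 1.670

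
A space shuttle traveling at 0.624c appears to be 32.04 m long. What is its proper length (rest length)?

Contracted length L = 32.04 m
γ = 1/√(1 - 0.624²) = 1.2797
L₀ = γL = 1.2797 × 32.04 = 41.00 m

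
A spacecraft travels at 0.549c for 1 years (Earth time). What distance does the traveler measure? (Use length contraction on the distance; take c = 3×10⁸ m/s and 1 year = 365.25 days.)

Earth distance: d = v × t = 0.549c × 1 yr = 5.1975×10¹⁵ m
γ = 1.1964
d' = d/γ = 5.1975×10¹⁵/1.1964 = 4.344×10¹⁵ m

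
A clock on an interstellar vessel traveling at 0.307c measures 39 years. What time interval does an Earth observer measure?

Proper time Δt₀ = 39 years
γ = 1/√(1 - 0.307²) = 1.0507
Δt = γΔt₀ = 1.0507 × 39 = 40.98 years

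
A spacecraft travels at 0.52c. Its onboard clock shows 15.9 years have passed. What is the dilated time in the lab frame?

Proper time Δt₀ = 15.9 years
γ = 1/√(1 - 0.52²) = 1.1707
Δt = γΔt₀ = 1.1707 × 15.9 = 18.61 years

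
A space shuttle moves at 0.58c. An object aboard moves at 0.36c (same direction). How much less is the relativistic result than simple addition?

Classical: u' + v = 0.36 + 0.58 = 0.94c
Relativistic: u = (0.36 + 0.58)/(1 + 0.2088) = 0.94/1.2088 = 0.7776c
Difference: 0.94 - 0.7776 = 0.1624c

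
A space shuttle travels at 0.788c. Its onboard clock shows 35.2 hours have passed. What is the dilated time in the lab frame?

Proper time Δt₀ = 35.2 hours
γ = 1/√(1 - 0.788²) = 1.6242
Δt = γΔt₀ = 1.6242 × 35.2 = 57.17 hours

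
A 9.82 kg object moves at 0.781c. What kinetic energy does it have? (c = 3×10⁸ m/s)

γ = 1/√(1 - 0.781²) = 1.6012
γ - 1 = 0.6012
KE = (γ-1)mc² = 0.6012 × 9.82 × (3×10⁸)² = 5.313×10¹⁷ J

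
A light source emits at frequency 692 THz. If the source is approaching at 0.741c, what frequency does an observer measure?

β = v/c = 0.741
(1+β)/(1-β) = 1.741/0.259 = 6.722
Doppler factor = √(6.722) = 2.593
f_obs = 692 × 2.593 = 1794 THz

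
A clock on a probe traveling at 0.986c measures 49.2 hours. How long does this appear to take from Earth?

Proper time Δt₀ = 49.2 hours
γ = 1/√(1 - 0.986²) = 5.997
Δt = γΔt₀ = 5.997 × 49.2 = 295.1 hours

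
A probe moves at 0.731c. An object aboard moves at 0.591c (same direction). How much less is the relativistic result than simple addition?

Classical: u' + v = 0.591 + 0.731 = 1.322c
Relativistic: u = (0.591 + 0.731)/(1 + 0.432021) = 1.322/1.432021 = 0.9232c
Difference: 1.322 - 0.9232 = 0.3988c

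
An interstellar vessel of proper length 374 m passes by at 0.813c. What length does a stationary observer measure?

Proper length L₀ = 374 m
γ = 1/√(1 - 0.813²) = 1.717
L = L₀/γ = 374/1.717 = 217.8 m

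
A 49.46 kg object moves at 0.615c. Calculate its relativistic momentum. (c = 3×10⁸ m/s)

γ = 1/√(1 - 0.615²) = 1.268
v = 0.615 × 3×10⁸ = 1.845×10⁸ m/s
p = γmv = 1.268 × 49.46 × 1.845×10⁸ = 1.157×10¹⁰ kg·m/s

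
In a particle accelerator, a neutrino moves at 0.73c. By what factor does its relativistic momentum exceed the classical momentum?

p_rel = γmv, p_class = mv
Ratio = γ = 1/√(1 - 0.73²)
= 1/√(0.4671) = 1.463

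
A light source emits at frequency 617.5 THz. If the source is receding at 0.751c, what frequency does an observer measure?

β = v/c = 0.751
(1-β)/(1+β) = 0.249/1.751 = 0.1422
Doppler factor = √(0.1422) = 0.3771
f_obs = 617.5 × 0.3771 = 232.9 THz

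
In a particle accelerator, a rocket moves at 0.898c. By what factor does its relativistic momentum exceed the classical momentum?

p_rel = γmv, p_class = mv
Ratio = γ = 1/√(1 - 0.898²)
= 1/√(0.193596) = 2.273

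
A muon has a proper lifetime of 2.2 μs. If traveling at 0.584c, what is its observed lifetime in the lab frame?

Proper lifetime τ₀ = 2.2 μs
γ = 1/√(1 - 0.584²) = 1.232
τ = γτ₀ = 1.232 × 2.2 μs = 2.710 μs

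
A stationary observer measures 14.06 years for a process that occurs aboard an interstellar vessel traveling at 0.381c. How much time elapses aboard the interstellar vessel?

Dilated time Δt = 14.06 years
γ = 1/√(1 - 0.381²) = 1.0816
Δt₀ = Δt/γ = 14.06/1.0816 = 13.00 years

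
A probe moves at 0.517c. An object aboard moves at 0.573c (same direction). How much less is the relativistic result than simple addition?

Classical: u' + v = 0.573 + 0.517 = 1.09c
Relativistic: u = (0.573 + 0.517)/(1 + 0.296241) = 1.09/1.296241 = 0.8409c
Difference: 1.09 - 0.8409 = 0.2491c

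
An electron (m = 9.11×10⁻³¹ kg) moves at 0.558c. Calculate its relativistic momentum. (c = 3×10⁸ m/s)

γ = 1/√(1 - 0.558²) = 1.205
v = 0.558 × 3×10⁸ = 1.674×10⁸ m/s
p = γmv = 1.205 × 9.11×10⁻³¹ × 1.674×10⁸ = 1.838×10⁻²² kg·m/s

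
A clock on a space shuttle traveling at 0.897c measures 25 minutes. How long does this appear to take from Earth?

Proper time Δt₀ = 25 minutes
γ = 1/√(1 - 0.897²) = 2.2623
Δt = γΔt₀ = 2.2623 × 25 = 56.56 minutes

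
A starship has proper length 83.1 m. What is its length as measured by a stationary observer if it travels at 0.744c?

Proper length L₀ = 83.1 m
γ = 1/√(1 - 0.744²) = 1.4966
L = L₀/γ = 83.1/1.4966 = 55.53 m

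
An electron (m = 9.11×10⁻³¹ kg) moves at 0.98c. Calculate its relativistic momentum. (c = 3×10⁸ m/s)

γ = 1/√(1 - 0.98²) = 5.025
v = 0.98 × 3×10⁸ = 2.940×10⁸ m/s
p = γmv = 5.025 × 9.11×10⁻³¹ × 2.940×10⁸ = 1.346×10⁻²¹ kg·m/s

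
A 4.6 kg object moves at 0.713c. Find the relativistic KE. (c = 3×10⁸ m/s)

γ = 1/√(1 - 0.713²) = 1.4262
γ - 1 = 0.4262
KE = (γ-1)mc² = 0.4262 × 4.6 × (3×10⁸)² = 1.764×10¹⁷ J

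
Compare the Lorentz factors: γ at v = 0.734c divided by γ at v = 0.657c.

γ₁ = 1/√(1 - 0.734²) = 1.472
γ₂ = 1/√(1 - 0.657²) = 1.326
γ₁/γ₂ = 1.472/1.326 = 1.110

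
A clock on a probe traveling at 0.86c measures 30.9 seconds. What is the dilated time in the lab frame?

Proper time Δt₀ = 30.9 seconds
γ = 1/√(1 - 0.86²) = 1.9597
Δt = γΔt₀ = 1.9597 × 30.9 = 60.55 seconds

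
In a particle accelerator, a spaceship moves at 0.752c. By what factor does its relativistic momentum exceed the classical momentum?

p_rel = γmv, p_class = mv
Ratio = γ = 1/√(1 - 0.752²)
= 1/√(0.434496) = 1.517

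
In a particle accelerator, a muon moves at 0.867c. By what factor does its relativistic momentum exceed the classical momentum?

p_rel = γmv, p_class = mv
Ratio = γ = 1/√(1 - 0.867²)
= 1/√(0.248311) = 2.007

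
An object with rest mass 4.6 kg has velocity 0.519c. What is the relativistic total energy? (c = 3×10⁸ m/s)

γ = 1/√(1 - 0.519²) = 1.1699
mc² = 4.6 × (3×10⁸)² = 4.140×10¹⁷ J
E = γmc² = 1.1699 × 4.140×10¹⁷ = 4.843×10¹⁷ J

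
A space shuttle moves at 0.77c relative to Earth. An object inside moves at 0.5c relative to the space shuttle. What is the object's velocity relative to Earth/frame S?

u = (u' + v)/(1 + u'v/c²)
Numerator: 0.5 + 0.77 = 1.27
Denominator: 1 + 0.385 = 1.385
u = 1.27/1.385 = 0.9170c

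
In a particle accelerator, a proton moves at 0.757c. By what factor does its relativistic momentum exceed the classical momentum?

p_rel = γmv, p_class = mv
Ratio = γ = 1/√(1 - 0.757²)
= 1/√(0.426951) = 1.530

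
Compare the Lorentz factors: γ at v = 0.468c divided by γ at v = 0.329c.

γ₁ = 1/√(1 - 0.468²) = 1.132
γ₂ = 1/√(1 - 0.329²) = 1.059
γ₁/γ₂ = 1.132/1.059 = 1.069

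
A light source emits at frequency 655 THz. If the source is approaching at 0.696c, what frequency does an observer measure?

β = v/c = 0.696
(1+β)/(1-β) = 1.696/0.304 = 5.579
Doppler factor = √(5.579) = 2.362
f_obs = 655 × 2.362 = 1547 THz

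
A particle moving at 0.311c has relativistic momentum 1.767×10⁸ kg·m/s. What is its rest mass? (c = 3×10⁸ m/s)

γ = 1/√(1 - 0.311²) = 1.052
v = 0.311 × 3×10⁸ = 9.330×10⁷ m/s
m = p/(γv) = 1.767×10⁸/(1.052 × 9.330×10⁷) = 1.800 kg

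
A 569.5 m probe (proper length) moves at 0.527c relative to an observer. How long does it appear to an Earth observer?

Proper length L₀ = 569.5 m
γ = 1/√(1 - 0.527²) = 1.1767
L = L₀/γ = 569.5/1.1767 = 484.0 m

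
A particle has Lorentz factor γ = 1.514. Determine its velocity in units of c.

From γ = 1/√(1 - v²/c²):
1/γ² = 1/1.514² = 0.4363
v²/c² = 1 - 0.4363 = 0.5637
v/c = √(0.5637) = 0.7508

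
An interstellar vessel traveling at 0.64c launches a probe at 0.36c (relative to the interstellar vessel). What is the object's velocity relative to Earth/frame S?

u = (u' + v)/(1 + u'v/c²)
Numerator: 0.36 + 0.64 = 1
Denominator: 1 + 0.2304 = 1.2304
u = 1/1.2304 = 0.8127c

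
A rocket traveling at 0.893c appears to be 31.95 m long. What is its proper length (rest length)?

Contracted length L = 31.95 m
γ = 1/√(1 - 0.893²) = 2.222
L₀ = γL = 2.222 × 31.95 = 70.99 m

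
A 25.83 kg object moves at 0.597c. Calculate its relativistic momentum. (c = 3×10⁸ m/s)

γ = 1/√(1 - 0.597²) = 1.24651
v = 0.597 × 3×10⁸ = 1.791×10⁸ m/s
p = γmv = 1.24651 × 25.83 × 1.791×10⁸ = 5.767×10⁹ kg·m/s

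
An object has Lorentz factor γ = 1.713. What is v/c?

From γ = 1/√(1 - v²/c²):
1/γ² = 1/1.713² = 0.3408
v²/c² = 1 - 0.3408 = 0.6592
v/c = √(0.6592) = 0.8119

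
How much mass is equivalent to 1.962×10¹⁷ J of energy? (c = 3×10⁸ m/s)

From E = mc², we get m = E/c²
c² = (3×10⁸)² = 9×10¹⁶ m²/s²
m = 1.962×10¹⁷ / 9×10¹⁶ = 2.180 kg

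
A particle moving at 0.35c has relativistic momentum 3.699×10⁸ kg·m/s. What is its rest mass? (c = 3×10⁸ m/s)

γ = 1/√(1 - 0.35²) = 1.0675
v = 0.35 × 3×10⁸ = 1.050×10⁸ m/s
m = p/(γv) = 3.699×10⁸/(1.0675 × 1.050×10⁸) = 3.300 kg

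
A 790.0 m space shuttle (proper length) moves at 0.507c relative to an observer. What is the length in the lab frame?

Proper length L₀ = 790.0 m
γ = 1/√(1 - 0.507²) = 1.1602
L = L₀/γ = 790.0/1.1602 = 680.9 m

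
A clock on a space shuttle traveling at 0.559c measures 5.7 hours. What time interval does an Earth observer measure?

Proper time Δt₀ = 5.7 hours
γ = 1/√(1 - 0.559²) = 1.206
Δt = γΔt₀ = 1.206 × 5.7 = 6.874 hours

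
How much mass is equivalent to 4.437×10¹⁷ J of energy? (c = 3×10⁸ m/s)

From E = mc², we get m = E/c²
c² = (3×10⁸)² = 9×10¹⁶ m²/s²
m = 4.437×10¹⁷ / 9×10¹⁶ = 4.930 kg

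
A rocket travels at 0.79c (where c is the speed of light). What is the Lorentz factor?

v/c = 0.79, so (v/c)² = 0.6241
1 - (v/c)² = 0.3759
γ = 1/√(0.3759) = 1.631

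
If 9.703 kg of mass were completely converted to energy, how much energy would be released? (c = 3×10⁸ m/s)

Using E = mc²:
c² = (3×10⁸)² = 9×10¹⁶ m²/s²
E = 9.703 × 9×10¹⁶ = 8.733×10¹⁷ J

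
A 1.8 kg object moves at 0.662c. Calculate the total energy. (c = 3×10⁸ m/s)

γ = 1/√(1 - 0.662²) = 1.334
mc² = 1.8 × (3×10⁸)² = 1.620×10¹⁷ J
E = γmc² = 1.334 × 1.620×10¹⁷ = 2.161×10¹⁷ J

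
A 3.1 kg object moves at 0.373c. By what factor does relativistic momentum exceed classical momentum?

p_rel = γmv, p_class = mv
Ratio = γ = 1/√(1 - 0.373²) = 1.078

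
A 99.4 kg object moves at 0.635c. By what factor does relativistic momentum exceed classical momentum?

p_rel = γmv, p_class = mv
Ratio = γ = 1/√(1 - 0.635²) = 1.294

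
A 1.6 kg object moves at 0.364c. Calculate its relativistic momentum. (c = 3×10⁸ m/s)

γ = 1/√(1 - 0.364²) = 1.074
v = 0.364 × 3×10⁸ = 1.092×10⁸ m/s
p = γmv = 1.074 × 1.6 × 1.092×10⁸ = 1.876×10⁸ kg·m/s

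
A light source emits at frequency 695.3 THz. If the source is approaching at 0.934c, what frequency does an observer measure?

β = v/c = 0.934
(1+β)/(1-β) = 1.934/0.066 = 29.30
Doppler factor = √(29.30) = 5.413
f_obs = 695.3 × 5.413 = 3764 THz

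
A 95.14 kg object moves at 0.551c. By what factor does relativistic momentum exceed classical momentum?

p_rel = γmv, p_class = mv
Ratio = γ = 1/√(1 - 0.551²) = 1.198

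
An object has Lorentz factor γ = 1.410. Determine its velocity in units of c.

From γ = 1/√(1 - v²/c²):
1/γ² = 1/1.410² = 0.5030
v²/c² = 1 - 0.5030 = 0.4970
v/c = √(0.4970) = 0.7050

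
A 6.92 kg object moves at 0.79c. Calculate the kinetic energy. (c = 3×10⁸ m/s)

γ = 1/√(1 - 0.79²) = 1.631
γ - 1 = 0.6310
KE = (γ-1)mc² = 0.6310 × 6.92 × (3×10⁸)² = 3.930×10¹⁷ J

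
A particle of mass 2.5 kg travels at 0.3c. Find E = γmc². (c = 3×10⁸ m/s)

γ = 1/√(1 - 0.3²) = 1.0483
mc² = 2.5 × (3×10⁸)² = 2.250×10¹⁷ J
E = γmc² = 1.0483 × 2.250×10¹⁷ = 2.359×10¹⁷ J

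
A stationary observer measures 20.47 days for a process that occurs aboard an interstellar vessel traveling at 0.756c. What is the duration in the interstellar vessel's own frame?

Dilated time Δt = 20.47 days
γ = 1/√(1 - 0.756²) = 1.528
Δt₀ = Δt/γ = 20.47/1.528 = 13.40 days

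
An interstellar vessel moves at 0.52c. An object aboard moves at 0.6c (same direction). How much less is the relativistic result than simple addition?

Classical: u' + v = 0.6 + 0.52 = 1.12c
Relativistic: u = (0.6 + 0.52)/(1 + 0.312) = 1.12/1.312 = 0.8537c
Difference: 1.12 - 0.8537 = 0.2663c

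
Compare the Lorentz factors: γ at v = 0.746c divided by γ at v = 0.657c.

γ₁ = 1/√(1 - 0.746²) = 1.5016
γ₂ = 1/√(1 - 0.657²) = 1.3265
γ₁/γ₂ = 1.5016/1.3265 = 1.132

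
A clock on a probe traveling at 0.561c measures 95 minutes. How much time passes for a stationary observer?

Proper time Δt₀ = 95 minutes
γ = 1/√(1 - 0.561²) = 1.208
Δt = γΔt₀ = 1.208 × 95 = 114.8 minutes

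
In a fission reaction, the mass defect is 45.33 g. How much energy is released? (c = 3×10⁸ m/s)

Convert mass defect: Δm = 45.33 g = 0.04533 kg
E = Δm·c² = 0.04533 × (3×10⁸)²
= 0.04533 × 9×10¹⁶ = 4.080×10¹⁵ J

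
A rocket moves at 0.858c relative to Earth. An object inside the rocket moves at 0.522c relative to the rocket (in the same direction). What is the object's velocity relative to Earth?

u = (u' + v)/(1 + u'v/c²)
Numerator: 0.522 + 0.858 = 1.38
Denominator: 1 + 0.447876 = 1.447876
u = 1.38/1.447876 = 0.9531c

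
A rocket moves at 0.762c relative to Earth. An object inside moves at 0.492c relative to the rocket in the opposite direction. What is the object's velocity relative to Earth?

Object's velocity in rocket frame is u' = -0.492c
u = (u' + v)/(1 + u'v/c²) = (v - 0.492)/(1 - 0.492·v/c²)
Numerator: 0.762 - 0.492 = 0.27
Denominator: 1 - 0.374904 = 0.625096
u = 0.27/0.625096 = 0.4319c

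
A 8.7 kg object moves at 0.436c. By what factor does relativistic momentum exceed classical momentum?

p_rel = γmv, p_class = mv
Ratio = γ = 1/√(1 - 0.436²) = 1.111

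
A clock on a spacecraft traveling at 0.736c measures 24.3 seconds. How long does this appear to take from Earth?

Proper time Δt₀ = 24.3 seconds
γ = 1/√(1 - 0.736²) = 1.477
Δt = γΔt₀ = 1.477 × 24.3 = 35.89 seconds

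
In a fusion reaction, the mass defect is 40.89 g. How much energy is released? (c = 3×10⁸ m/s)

Convert mass defect: Δm = 40.89 g = 0.04089 kg
E = Δm·c² = 0.04089 × (3×10⁸)²
= 0.04089 × 9×10¹⁶ = 3.680×10¹⁵ J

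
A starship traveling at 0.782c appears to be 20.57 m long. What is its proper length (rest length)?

Contracted length L = 20.57 m
γ = 1/√(1 - 0.782²) = 1.6044
L₀ = γL = 1.6044 × 20.57 = 33.00 m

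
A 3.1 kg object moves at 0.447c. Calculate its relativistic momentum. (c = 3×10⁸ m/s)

γ = 1/√(1 - 0.447²) = 1.1179
v = 0.447 × 3×10⁸ = 1.341×10⁸ m/s
p = γmv = 1.1179 × 3.1 × 1.341×10⁸ = 4.647×10⁸ kg·m/s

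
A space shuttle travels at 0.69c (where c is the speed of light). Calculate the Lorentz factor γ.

v/c = 0.69, so (v/c)² = 0.4761
1 - (v/c)² = 0.5239
γ = 1/√(0.5239) = 1.382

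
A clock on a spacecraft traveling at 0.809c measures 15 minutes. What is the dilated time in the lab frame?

Proper time Δt₀ = 15 minutes
γ = 1/√(1 - 0.809²) = 1.701
Δt = γΔt₀ = 1.701 × 15 = 25.52 minutes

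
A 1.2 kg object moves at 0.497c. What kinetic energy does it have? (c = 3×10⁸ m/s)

γ = 1/√(1 - 0.497²) = 1.1524
γ - 1 = 0.1524
KE = (γ-1)mc² = 0.1524 × 1.2 × (3×10⁸)² = 1.646×10¹⁶ J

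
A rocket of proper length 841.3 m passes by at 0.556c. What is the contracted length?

Proper length L₀ = 841.3 m
γ = 1/√(1 - 0.556²) = 1.203
L = L₀/γ = 841.3/1.203 = 699.3 m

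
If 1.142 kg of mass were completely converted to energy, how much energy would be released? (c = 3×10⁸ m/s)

Using E = mc²:
c² = (3×10⁸)² = 9×10¹⁶ m²/s²
E = 1.142 × 9×10¹⁶ = 1.028×10¹⁷ J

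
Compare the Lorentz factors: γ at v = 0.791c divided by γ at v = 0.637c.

γ₁ = 1/√(1 - 0.791²) = 1.634
γ₂ = 1/√(1 - 0.637²) = 1.297
γ₁/γ₂ = 1.634/1.297 = 1.260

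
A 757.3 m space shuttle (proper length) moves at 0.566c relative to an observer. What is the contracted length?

Proper length L₀ = 757.3 m
γ = 1/√(1 - 0.566²) = 1.213
L = L₀/γ = 757.3/1.213 = 624.3 m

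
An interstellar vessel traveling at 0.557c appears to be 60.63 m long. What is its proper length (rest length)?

Contracted length L = 60.63 m
γ = 1/√(1 - 0.557²) = 1.204
L₀ = γL = 1.204 × 60.63 = 73.00 m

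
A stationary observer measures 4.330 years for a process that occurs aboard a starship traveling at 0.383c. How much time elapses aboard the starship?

Dilated time Δt = 4.330 years
γ = 1/√(1 - 0.383²) = 1.0825
Δt₀ = Δt/γ = 4.330/1.0825 = 4.000 years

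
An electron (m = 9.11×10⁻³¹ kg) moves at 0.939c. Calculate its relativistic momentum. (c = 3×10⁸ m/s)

γ = 1/√(1 - 0.939²) = 2.9077
v = 0.939 × 3×10⁸ = 2.817×10⁸ m/s
p = γmv = 2.9077 × 9.11×10⁻³¹ × 2.817×10⁸ = 7.462×10⁻²² kg·m/s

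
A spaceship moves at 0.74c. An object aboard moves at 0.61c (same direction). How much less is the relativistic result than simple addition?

Classical: u' + v = 0.61 + 0.74 = 1.35c
Relativistic: u = (0.61 + 0.74)/(1 + 0.4514) = 1.35/1.4514 = 0.9301c
Difference: 1.35 - 0.9301 = 0.4199c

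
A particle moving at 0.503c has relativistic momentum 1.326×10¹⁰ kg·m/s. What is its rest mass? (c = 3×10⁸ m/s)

γ = 1/√(1 - 0.503²) = 1.157
v = 0.503 × 3×10⁸ = 1.509×10⁸ m/s
m = p/(γv) = 1.326×10¹⁰/(1.157 × 1.509×10⁸) = 75.95 kg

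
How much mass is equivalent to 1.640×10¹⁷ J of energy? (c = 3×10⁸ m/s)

From E = mc², we get m = E/c²
c² = (3×10⁸)² = 9×10¹⁶ m²/s²
m = 1.640×10¹⁷ / 9×10¹⁶ = 1.822 kg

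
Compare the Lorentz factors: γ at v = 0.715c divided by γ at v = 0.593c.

γ₁ = 1/√(1 - 0.715²) = 1.4304
γ₂ = 1/√(1 - 0.593²) = 1.2419
γ₁/γ₂ = 1.4304/1.2419 = 1.152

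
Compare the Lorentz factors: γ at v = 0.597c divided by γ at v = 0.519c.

γ₁ = 1/√(1 - 0.597²) = 1.2465
γ₂ = 1/√(1 - 0.519²) = 1.1699
γ₁/γ₂ = 1.2465/1.1699 = 1.065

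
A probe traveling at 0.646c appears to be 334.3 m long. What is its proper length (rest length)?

Contracted length L = 334.3 m
γ = 1/√(1 - 0.646²) = 1.310
L₀ = γL = 1.310 × 334.3 = 437.9 m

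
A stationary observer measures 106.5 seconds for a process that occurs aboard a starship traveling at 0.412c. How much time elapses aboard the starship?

Dilated time Δt = 106.5 seconds
γ = 1/√(1 - 0.412²) = 1.0975
Δt₀ = Δt/γ = 106.5/1.0975 = 97.04 seconds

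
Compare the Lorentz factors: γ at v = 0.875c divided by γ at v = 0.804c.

γ₁ = 1/√(1 - 0.875²) = 2.066
γ₂ = 1/√(1 - 0.804²) = 1.682
γ₁/γ₂ = 2.066/1.682 = 1.228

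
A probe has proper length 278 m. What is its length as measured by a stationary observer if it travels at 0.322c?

Proper length L₀ = 278 m
γ = 1/√(1 - 0.322²) = 1.0563
L = L₀/γ = 278/1.0563 = 263.2 m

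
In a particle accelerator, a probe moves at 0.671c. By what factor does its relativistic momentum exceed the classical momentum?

p_rel = γmv, p_class = mv
Ratio = γ = 1/√(1 - 0.671²)
= 1/√(0.549759) = 1.349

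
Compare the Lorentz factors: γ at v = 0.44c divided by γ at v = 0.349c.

γ₁ = 1/√(1 - 0.44²) = 1.114
γ₂ = 1/√(1 - 0.349²) = 1.067
γ₁/γ₂ = 1.114/1.067 = 1.044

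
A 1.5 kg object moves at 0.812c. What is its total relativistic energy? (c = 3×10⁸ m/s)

γ = 1/√(1 - 0.812²) = 1.713
mc² = 1.5 × (3×10⁸)² = 1.350×10¹⁷ J
E = γmc² = 1.713 × 1.350×10¹⁷ = 2.313×10¹⁷ J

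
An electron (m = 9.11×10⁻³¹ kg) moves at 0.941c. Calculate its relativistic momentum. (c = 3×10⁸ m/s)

γ = 1/√(1 - 0.941²) = 2.955
v = 0.941 × 3×10⁸ = 2.823×10⁸ m/s
p = γmv = 2.955 × 9.11×10⁻³¹ × 2.823×10⁸ = 7.600×10⁻²² kg·m/s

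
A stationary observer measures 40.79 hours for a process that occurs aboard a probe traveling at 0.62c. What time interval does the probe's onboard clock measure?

Dilated time Δt = 40.79 hours
γ = 1/√(1 - 0.62²) = 1.2745
Δt₀ = Δt/γ = 40.79/1.2745 = 32.00 hours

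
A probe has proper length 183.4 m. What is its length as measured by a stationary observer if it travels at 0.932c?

Proper length L₀ = 183.4 m
γ = 1/√(1 - 0.932²) = 2.759
L = L₀/γ = 183.4/2.759 = 66.47 m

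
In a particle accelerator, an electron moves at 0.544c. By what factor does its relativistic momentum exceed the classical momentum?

p_rel = γmv, p_class = mv
Ratio = γ = 1/√(1 - 0.544²)
= 1/√(0.704064) = 1.192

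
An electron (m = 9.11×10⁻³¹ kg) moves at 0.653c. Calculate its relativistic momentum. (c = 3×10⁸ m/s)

γ = 1/√(1 - 0.653²) = 1.320
v = 0.653 × 3×10⁸ = 1.959×10⁸ m/s
p = γmv = 1.320 × 9.11×10⁻³¹ × 1.959×10⁸ = 2.356×10⁻²² kg·m/s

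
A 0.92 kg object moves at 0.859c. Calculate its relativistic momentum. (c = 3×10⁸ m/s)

γ = 1/√(1 - 0.859²) = 1.9532
v = 0.859 × 3×10⁸ = 2.577×10⁸ m/s
p = γmv = 1.9532 × 0.92 × 2.577×10⁸ = 4.631×10⁸ kg·m/s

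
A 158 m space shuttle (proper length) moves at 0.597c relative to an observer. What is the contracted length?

Proper length L₀ = 158 m
γ = 1/√(1 - 0.597²) = 1.2465
L = L₀/γ = 158/1.2465 = 126.8 m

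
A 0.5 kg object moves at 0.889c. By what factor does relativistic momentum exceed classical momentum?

p_rel = γmv, p_class = mv
Ratio = γ = 1/√(1 - 0.889²) = 2.184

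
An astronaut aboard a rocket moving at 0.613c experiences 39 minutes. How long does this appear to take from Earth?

Proper time Δt₀ = 39 minutes
γ = 1/√(1 - 0.613²) = 1.2657
Δt = γΔt₀ = 1.2657 × 39 = 49.36 minutes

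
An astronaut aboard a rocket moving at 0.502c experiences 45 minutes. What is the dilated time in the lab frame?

Proper time Δt₀ = 45 minutes
γ = 1/√(1 - 0.502²) = 1.1562
Δt = γΔt₀ = 1.1562 × 45 = 52.03 minutes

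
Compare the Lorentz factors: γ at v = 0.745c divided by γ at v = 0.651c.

γ₁ = 1/√(1 - 0.745²) = 1.499
γ₂ = 1/√(1 - 0.651²) = 1.317
γ₁/γ₂ = 1.499/1.317 = 1.138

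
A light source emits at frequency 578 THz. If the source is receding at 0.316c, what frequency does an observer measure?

β = v/c = 0.316
(1-β)/(1+β) = 0.684/1.316 = 0.51976
Doppler factor = √(0.51976) = 0.7209
f_obs = 578 × 0.7209 = 416.7 THz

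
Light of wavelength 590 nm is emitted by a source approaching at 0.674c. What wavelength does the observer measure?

β = 0.674
Wavelength Doppler factor = √(0.326/1.674) = √(0.19474) = 0.4413
λ_obs = 590 × 0.4413 = 260.4 nm (blueshift)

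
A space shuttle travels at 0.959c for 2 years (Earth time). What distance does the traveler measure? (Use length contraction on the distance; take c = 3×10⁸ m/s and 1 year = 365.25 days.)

Earth distance: d = v × t = 0.959c × 2 yr = 1.816×10¹⁶ m
γ = 3.529
d' = d/γ = 1.816×10¹⁶/3.529 = 5.146×10¹⁵ m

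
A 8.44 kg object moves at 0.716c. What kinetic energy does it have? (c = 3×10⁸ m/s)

γ = 1/√(1 - 0.716²) = 1.4325
γ - 1 = 0.4325
KE = (γ-1)mc² = 0.4325 × 8.44 × (3×10⁸)² = 3.285×10¹⁷ J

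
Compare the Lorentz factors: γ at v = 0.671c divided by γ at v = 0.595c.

γ₁ = 1/√(1 - 0.671²) = 1.349
γ₂ = 1/√(1 - 0.595²) = 1.244
γ₁/γ₂ = 1.349/1.244 = 1.084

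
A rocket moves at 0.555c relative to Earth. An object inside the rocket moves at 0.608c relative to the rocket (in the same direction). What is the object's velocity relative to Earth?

u = (u' + v)/(1 + u'v/c²)
Numerator: 0.608 + 0.555 = 1.163
Denominator: 1 + 0.33744 = 1.33744
u = 1.163/1.33744 = 0.8696c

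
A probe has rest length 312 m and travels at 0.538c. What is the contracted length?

Proper length L₀ = 312 m
γ = 1/√(1 - 0.538²) = 1.1863
L = L₀/γ = 312/1.1863 = 263.0 m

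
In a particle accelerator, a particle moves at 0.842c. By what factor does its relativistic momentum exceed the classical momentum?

p_rel = γmv, p_class = mv
Ratio = γ = 1/√(1 - 0.842²)
= 1/√(0.291036) = 1.854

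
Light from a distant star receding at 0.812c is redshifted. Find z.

β = 0.812
(1+β)/(1-β) = 1.812/0.188 = 9.638
√(9.638) = 3.105
z = 3.105 - 1 = 2.105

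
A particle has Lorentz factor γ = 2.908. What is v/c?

From γ = 1/√(1 - v²/c²):
1/γ² = 1/2.908² = 0.1183
v²/c² = 1 - 0.1183 = 0.8817
v/c = √(0.8817) = 0.9390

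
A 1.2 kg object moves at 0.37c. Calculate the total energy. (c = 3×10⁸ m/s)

γ = 1/√(1 - 0.37²) = 1.0764
mc² = 1.2 × (3×10⁸)² = 1.080×10¹⁷ J
E = γmc² = 1.0764 × 1.080×10¹⁷ = 1.163×10¹⁷ J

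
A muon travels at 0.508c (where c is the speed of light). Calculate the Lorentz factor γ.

v/c = 0.508, so (v/c)² = 0.258064
1 - (v/c)² = 0.741936
γ = 1/√(0.741936) = 1.161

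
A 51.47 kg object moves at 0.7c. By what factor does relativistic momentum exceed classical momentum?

p_rel = γmv, p_class = mv
Ratio = γ = 1/√(1 - 0.7²) = 1.400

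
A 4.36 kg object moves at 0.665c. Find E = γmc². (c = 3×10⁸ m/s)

γ = 1/√(1 - 0.665²) = 1.339
mc² = 4.36 × (3×10⁸)² = 3.924×10¹⁷ J
E = γmc² = 1.339 × 3.924×10¹⁷ = 5.254×10¹⁷ J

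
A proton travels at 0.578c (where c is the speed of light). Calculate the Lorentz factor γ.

v/c = 0.578, so (v/c)² = 0.334084
1 - (v/c)² = 0.665916
γ = 1/√(0.665916) = 1.225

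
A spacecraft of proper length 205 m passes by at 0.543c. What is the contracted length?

Proper length L₀ = 205 m
γ = 1/√(1 - 0.543²) = 1.191
L = L₀/γ = 205/1.191 = 172.1 m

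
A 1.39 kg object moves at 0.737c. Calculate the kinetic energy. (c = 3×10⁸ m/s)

γ = 1/√(1 - 0.737²) = 1.4795
γ - 1 = 0.4795
KE = (γ-1)mc² = 0.4795 × 1.39 × (3×10⁸)² = 5.999×10¹⁶ J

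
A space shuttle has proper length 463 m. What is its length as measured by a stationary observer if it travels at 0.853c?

Proper length L₀ = 463 m
γ = 1/√(1 - 0.853²) = 1.916
L = L₀/γ = 463/1.916 = 241.6 m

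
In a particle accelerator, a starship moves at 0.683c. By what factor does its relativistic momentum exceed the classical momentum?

p_rel = γmv, p_class = mv
Ratio = γ = 1/√(1 - 0.683²)
= 1/√(0.533511) = 1.369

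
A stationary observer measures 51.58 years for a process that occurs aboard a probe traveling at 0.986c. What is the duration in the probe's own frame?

Dilated time Δt = 51.58 years
γ = 1/√(1 - 0.986²) = 5.997
Δt₀ = Δt/γ = 51.58/5.997 = 8.601 years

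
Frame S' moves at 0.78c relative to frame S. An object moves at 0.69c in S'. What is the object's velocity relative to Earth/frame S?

u = (u' + v)/(1 + u'v/c²)
Numerator: 0.69 + 0.78 = 1.47
Denominator: 1 + 0.5382 = 1.5382
u = 1.47/1.5382 = 0.9557c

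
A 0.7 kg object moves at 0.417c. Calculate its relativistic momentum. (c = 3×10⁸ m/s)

γ = 1/√(1 - 0.417²) = 1.10022
v = 0.417 × 3×10⁸ = 1.251×10⁸ m/s
p = γmv = 1.10022 × 0.7 × 1.251×10⁸ = 9.635×10⁷ kg·m/s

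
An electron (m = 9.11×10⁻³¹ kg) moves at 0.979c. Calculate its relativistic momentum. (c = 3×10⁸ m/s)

γ = 1/√(1 - 0.979²) = 4.905
v = 0.979 × 3×10⁸ = 2.937×10⁸ m/s
p = γmv = 4.905 × 9.11×10⁻³¹ × 2.937×10⁸ = 1.312×10⁻²¹ kg·m/s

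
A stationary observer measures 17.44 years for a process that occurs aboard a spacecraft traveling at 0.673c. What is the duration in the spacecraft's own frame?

Dilated time Δt = 17.44 years
γ = 1/√(1 - 0.673²) = 1.352
Δt₀ = Δt/γ = 17.44/1.352 = 12.90 years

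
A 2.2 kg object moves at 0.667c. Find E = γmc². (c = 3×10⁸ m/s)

γ = 1/√(1 - 0.667²) = 1.3422
mc² = 2.2 × (3×10⁸)² = 1.980×10¹⁷ J
E = γmc² = 1.3422 × 1.980×10¹⁷ = 2.658×10¹⁷ J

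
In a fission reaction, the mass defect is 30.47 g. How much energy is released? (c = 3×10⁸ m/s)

Convert mass defect: Δm = 30.47 g = 0.03047 kg
E = Δm·c² = 0.03047 × (3×10⁸)²
= 0.03047 × 9×10¹⁶ = 2.742×10¹⁵ J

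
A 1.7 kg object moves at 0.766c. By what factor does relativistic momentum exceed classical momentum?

p_rel = γmv, p_class = mv
Ratio = γ = 1/√(1 - 0.766²) = 1.556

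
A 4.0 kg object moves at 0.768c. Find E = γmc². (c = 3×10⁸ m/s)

γ = 1/√(1 - 0.768²) = 1.5614
mc² = 4.0 × (3×10⁸)² = 3.600×10¹⁷ J
E = γmc² = 1.5614 × 3.600×10¹⁷ = 5.621×10¹⁷ J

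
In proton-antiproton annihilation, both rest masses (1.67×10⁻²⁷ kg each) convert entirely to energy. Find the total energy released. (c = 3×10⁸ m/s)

Both particles have the same rest mass, so total mass = 2m
E = 2m·c² = 2 × 1.67×10⁻²⁷ × (3×10⁸)²
= 2 × 1.67×10⁻²⁷ × 9×10¹⁶
= 3.006×10⁻¹⁰ J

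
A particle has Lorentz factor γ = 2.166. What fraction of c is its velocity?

From γ = 1/√(1 - v²/c²):
1/γ² = 1/2.166² = 0.21315
v²/c² = 1 - 0.21315 = 0.78685
v/c = √(0.78685) = 0.8870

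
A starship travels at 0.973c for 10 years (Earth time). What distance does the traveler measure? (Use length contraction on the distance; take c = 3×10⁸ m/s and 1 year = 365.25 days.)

Earth distance: d = v × t = 0.973c × 10 yr = 9.212×10¹⁶ m
γ = 4.333
d' = d/γ = 9.212×10¹⁶/4.333 = 2.126×10¹⁶ m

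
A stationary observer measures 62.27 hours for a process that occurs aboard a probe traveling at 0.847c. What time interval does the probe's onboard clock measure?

Dilated time Δt = 62.27 hours
γ = 1/√(1 - 0.847²) = 1.881
Δt₀ = Δt/γ = 62.27/1.881 = 33.10 hours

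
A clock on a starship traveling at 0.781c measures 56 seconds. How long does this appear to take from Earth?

Proper time Δt₀ = 56 seconds
γ = 1/√(1 - 0.781²) = 1.6012
Δt = γΔt₀ = 1.6012 × 56 = 89.67 seconds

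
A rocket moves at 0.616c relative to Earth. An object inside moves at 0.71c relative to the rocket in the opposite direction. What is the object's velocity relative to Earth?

Object's velocity in rocket frame is u' = -0.71c
u = (u' + v)/(1 + u'v/c²) = (v - 0.71)/(1 - 0.71·v/c²)
Numerator: 0.616 - 0.71 = -0.094
Denominator: 1 - 0.43736 = 0.56264
u = -0.094/0.56264 = -0.1671c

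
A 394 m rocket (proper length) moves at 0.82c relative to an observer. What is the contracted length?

Proper length L₀ = 394 m
γ = 1/√(1 - 0.82²) = 1.747
L = L₀/γ = 394/1.747 = 225.5 m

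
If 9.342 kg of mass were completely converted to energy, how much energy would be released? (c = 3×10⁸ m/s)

Using E = mc²:
c² = (3×10⁸)² = 9×10¹⁶ m²/s²
E = 9.342 × 9×10¹⁶ = 8.408×10¹⁷ J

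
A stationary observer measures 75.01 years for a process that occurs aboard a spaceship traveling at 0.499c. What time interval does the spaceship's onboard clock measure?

Dilated time Δt = 75.01 years
γ = 1/√(1 - 0.499²) = 1.154
Δt₀ = Δt/γ = 75.01/1.154 = 65.00 years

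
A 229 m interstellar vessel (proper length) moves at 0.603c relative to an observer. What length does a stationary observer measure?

Proper length L₀ = 229 m
γ = 1/√(1 - 0.603²) = 1.2535
L = L₀/γ = 229/1.2535 = 182.7 m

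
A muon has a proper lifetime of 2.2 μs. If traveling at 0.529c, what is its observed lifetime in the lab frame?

Proper lifetime τ₀ = 2.2 μs
γ = 1/√(1 - 0.529²) = 1.178
τ = γτ₀ = 1.178 × 2.2 μs = 2.592 μs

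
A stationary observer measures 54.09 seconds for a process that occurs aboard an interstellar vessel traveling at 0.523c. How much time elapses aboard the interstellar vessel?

Dilated time Δt = 54.09 seconds
γ = 1/√(1 - 0.523²) = 1.1733
Δt₀ = Δt/γ = 54.09/1.1733 = 46.10 seconds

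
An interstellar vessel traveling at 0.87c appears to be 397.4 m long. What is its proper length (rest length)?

Contracted length L = 397.4 m
γ = 1/√(1 - 0.87²) = 2.0282
L₀ = γL = 2.0282 × 397.4 = 806.0 m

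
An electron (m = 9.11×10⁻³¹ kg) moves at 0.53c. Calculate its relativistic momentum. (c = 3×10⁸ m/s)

γ = 1/√(1 - 0.53²) = 1.179
v = 0.53 × 3×10⁸ = 1.590×10⁸ m/s
p = γmv = 1.179 × 9.11×10⁻³¹ × 1.590×10⁸ = 1.708×10⁻²² kg·m/s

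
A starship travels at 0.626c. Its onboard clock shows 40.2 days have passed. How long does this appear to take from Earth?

Proper time Δt₀ = 40.2 days
γ = 1/√(1 - 0.626²) = 1.2823
Δt = γΔt₀ = 1.2823 × 40.2 = 51.55 days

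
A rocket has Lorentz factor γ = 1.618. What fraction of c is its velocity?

From γ = 1/√(1 - v²/c²):
1/γ² = 1/1.618² = 0.3820
v²/c² = 1 - 0.3820 = 0.6180
v/c = √(0.6180) = 0.7861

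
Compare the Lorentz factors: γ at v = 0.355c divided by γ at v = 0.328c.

γ₁ = 1/√(1 - 0.355²) = 1.070
γ₂ = 1/√(1 - 0.328²) = 1.059
γ₁/γ₂ = 1.070/1.059 = 1.010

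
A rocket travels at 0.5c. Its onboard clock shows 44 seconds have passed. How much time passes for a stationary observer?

Proper time Δt₀ = 44 seconds
γ = 1/√(1 - 0.5²) = 1.1547
Δt = γΔt₀ = 1.1547 × 44 = 50.81 seconds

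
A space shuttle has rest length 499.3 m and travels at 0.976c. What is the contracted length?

Proper length L₀ = 499.3 m
γ = 1/√(1 - 0.976²) = 4.592
L = L₀/γ = 499.3/4.592 = 108.7 m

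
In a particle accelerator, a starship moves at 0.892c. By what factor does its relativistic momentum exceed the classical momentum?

p_rel = γmv, p_class = mv
Ratio = γ = 1/√(1 - 0.892²)
= 1/√(0.204336) = 2.212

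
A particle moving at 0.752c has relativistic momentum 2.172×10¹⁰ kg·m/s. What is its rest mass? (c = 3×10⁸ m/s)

γ = 1/√(1 - 0.752²) = 1.5171
v = 0.752 × 3×10⁸ = 2.256×10⁸ m/s
m = p/(γv) = 2.172×10¹⁰/(1.5171 × 2.256×10⁸) = 63.46 kg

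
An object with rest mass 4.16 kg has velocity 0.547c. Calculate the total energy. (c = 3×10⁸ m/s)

γ = 1/√(1 - 0.547²) = 1.19455
mc² = 4.16 × (3×10⁸)² = 3.744×10¹⁷ J
E = γmc² = 1.19455 × 3.744×10¹⁷ = 4.472×10¹⁷ J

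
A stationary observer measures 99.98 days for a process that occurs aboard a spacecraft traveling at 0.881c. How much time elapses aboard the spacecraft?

Dilated time Δt = 99.98 days
γ = 1/√(1 - 0.881²) = 2.1136
Δt₀ = Δt/γ = 99.98/2.1136 = 47.30 days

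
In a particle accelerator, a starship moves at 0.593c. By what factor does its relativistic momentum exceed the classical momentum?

p_rel = γmv, p_class = mv
Ratio = γ = 1/√(1 - 0.593²)
= 1/√(0.648351) = 1.242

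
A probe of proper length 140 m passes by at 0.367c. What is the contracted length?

Proper length L₀ = 140 m
γ = 1/√(1 - 0.367²) = 1.075
L = L₀/γ = 140/1.075 = 130.2 m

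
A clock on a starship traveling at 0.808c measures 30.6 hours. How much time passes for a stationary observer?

Proper time Δt₀ = 30.6 hours
γ = 1/√(1 - 0.808²) = 1.6973
Δt = γΔt₀ = 1.6973 × 30.6 = 51.94 hours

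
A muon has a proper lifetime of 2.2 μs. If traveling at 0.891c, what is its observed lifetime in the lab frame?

Proper lifetime τ₀ = 2.2 μs
γ = 1/√(1 - 0.891²) = 2.2026
τ = γτ₀ = 2.2026 × 2.2 μs = 4.846 μs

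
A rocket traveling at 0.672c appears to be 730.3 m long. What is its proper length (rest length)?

Contracted length L = 730.3 m
γ = 1/√(1 - 0.672²) = 1.35035
L₀ = γL = 1.35035 × 730.3 = 986.2 m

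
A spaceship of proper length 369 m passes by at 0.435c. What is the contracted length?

Proper length L₀ = 369 m
γ = 1/√(1 - 0.435²) = 1.1106
L = L₀/γ = 369/1.1106 = 332.3 m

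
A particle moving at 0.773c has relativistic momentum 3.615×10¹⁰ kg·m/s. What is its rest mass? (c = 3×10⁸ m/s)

γ = 1/√(1 - 0.773²) = 1.576278
v = 0.773 × 3×10⁸ = 2.319×10⁸ m/s
m = p/(γv) = 3.615×10¹⁰/(1.576278 × 2.319×10⁸) = 98.90 kg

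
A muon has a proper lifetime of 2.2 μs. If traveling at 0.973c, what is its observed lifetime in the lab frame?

Proper lifetime τ₀ = 2.2 μs
γ = 1/√(1 - 0.973²) = 4.3327
τ = γτ₀ = 4.3327 × 2.2 μs = 9.532 μs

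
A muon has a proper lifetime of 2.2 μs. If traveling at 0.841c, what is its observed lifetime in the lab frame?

Proper lifetime τ₀ = 2.2 μs
γ = 1/√(1 - 0.841²) = 1.848
τ = γτ₀ = 1.848 × 2.2 μs = 4.066 μs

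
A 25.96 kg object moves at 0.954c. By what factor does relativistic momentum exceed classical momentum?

p_rel = γmv, p_class = mv
Ratio = γ = 1/√(1 - 0.954²) = 3.335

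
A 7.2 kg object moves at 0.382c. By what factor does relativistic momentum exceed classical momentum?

p_rel = γmv, p_class = mv
Ratio = γ = 1/√(1 - 0.382²) = 1.082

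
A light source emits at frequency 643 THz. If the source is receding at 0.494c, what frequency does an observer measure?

β = v/c = 0.494
(1-β)/(1+β) = 0.506/1.494 = 0.3387
Doppler factor = √(0.3387) = 0.5820
f_obs = 643 × 0.5820 = 374.2 THz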